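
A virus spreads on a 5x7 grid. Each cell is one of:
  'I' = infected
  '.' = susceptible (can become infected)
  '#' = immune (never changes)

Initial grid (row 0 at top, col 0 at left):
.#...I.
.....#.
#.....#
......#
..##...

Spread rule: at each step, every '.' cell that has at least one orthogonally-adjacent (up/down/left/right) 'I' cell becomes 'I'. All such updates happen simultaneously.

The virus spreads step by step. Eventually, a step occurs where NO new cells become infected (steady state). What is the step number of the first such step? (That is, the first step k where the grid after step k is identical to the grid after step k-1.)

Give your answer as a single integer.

Answer: 10

Derivation:
Step 0 (initial): 1 infected
Step 1: +2 new -> 3 infected
Step 2: +3 new -> 6 infected
Step 3: +3 new -> 9 infected
Step 4: +4 new -> 13 infected
Step 5: +5 new -> 18 infected
Step 6: +4 new -> 22 infected
Step 7: +3 new -> 25 infected
Step 8: +2 new -> 27 infected
Step 9: +1 new -> 28 infected
Step 10: +0 new -> 28 infected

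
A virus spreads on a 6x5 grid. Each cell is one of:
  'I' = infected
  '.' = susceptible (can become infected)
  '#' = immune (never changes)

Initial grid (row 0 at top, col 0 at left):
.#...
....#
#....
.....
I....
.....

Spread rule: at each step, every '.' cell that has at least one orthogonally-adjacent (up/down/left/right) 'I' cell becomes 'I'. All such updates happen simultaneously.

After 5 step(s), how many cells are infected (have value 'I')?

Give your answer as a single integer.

Step 0 (initial): 1 infected
Step 1: +3 new -> 4 infected
Step 2: +3 new -> 7 infected
Step 3: +4 new -> 11 infected
Step 4: +5 new -> 16 infected
Step 5: +5 new -> 21 infected

Answer: 21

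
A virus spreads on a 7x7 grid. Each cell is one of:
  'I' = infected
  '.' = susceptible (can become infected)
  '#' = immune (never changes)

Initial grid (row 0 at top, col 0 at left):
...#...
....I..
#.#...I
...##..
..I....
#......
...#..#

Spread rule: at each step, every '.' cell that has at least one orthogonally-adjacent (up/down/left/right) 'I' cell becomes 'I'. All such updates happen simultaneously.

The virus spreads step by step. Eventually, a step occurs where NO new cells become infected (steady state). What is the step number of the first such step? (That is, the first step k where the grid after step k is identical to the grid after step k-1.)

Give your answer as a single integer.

Answer: 6

Derivation:
Step 0 (initial): 3 infected
Step 1: +11 new -> 14 infected
Step 2: +12 new -> 26 infected
Step 3: +8 new -> 34 infected
Step 4: +5 new -> 39 infected
Step 5: +2 new -> 41 infected
Step 6: +0 new -> 41 infected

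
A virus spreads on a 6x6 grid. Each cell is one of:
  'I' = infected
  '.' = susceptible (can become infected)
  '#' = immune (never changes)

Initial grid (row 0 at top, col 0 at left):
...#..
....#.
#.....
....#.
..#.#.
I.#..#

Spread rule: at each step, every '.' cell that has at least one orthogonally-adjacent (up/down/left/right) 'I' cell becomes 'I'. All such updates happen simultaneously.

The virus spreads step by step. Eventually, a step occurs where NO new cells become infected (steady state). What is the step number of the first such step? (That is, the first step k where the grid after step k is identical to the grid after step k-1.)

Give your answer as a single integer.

Step 0 (initial): 1 infected
Step 1: +2 new -> 3 infected
Step 2: +2 new -> 5 infected
Step 3: +1 new -> 6 infected
Step 4: +2 new -> 8 infected
Step 5: +3 new -> 11 infected
Step 6: +5 new -> 16 infected
Step 7: +5 new -> 21 infected
Step 8: +2 new -> 23 infected
Step 9: +2 new -> 25 infected
Step 10: +2 new -> 27 infected
Step 11: +1 new -> 28 infected
Step 12: +0 new -> 28 infected

Answer: 12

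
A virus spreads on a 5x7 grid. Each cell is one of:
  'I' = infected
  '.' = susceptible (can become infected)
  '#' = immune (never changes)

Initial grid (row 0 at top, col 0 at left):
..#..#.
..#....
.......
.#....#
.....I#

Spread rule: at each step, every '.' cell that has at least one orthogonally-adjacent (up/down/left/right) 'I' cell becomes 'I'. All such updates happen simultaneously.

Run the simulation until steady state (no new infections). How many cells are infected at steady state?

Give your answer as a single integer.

Answer: 29

Derivation:
Step 0 (initial): 1 infected
Step 1: +2 new -> 3 infected
Step 2: +3 new -> 6 infected
Step 3: +5 new -> 11 infected
Step 4: +5 new -> 16 infected
Step 5: +5 new -> 21 infected
Step 6: +3 new -> 24 infected
Step 7: +2 new -> 26 infected
Step 8: +2 new -> 28 infected
Step 9: +1 new -> 29 infected
Step 10: +0 new -> 29 infected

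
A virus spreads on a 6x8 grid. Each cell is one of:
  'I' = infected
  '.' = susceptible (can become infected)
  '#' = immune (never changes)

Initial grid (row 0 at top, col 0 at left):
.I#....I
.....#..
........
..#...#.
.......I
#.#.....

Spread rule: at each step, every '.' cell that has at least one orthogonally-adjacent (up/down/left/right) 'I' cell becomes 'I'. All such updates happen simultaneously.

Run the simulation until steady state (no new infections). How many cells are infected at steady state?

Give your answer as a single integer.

Answer: 42

Derivation:
Step 0 (initial): 3 infected
Step 1: +7 new -> 10 infected
Step 2: +8 new -> 18 infected
Step 3: +9 new -> 27 infected
Step 4: +9 new -> 36 infected
Step 5: +6 new -> 42 infected
Step 6: +0 new -> 42 infected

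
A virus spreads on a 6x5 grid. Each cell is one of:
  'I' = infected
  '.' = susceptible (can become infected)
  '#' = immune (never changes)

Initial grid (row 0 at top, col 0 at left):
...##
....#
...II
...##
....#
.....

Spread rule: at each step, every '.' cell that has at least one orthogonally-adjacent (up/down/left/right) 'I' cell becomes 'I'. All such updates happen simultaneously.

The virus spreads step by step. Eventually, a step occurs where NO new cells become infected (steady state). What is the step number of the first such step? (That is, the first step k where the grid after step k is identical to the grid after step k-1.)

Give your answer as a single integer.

Step 0 (initial): 2 infected
Step 1: +2 new -> 4 infected
Step 2: +3 new -> 7 infected
Step 3: +5 new -> 12 infected
Step 4: +6 new -> 18 infected
Step 5: +4 new -> 22 infected
Step 6: +2 new -> 24 infected
Step 7: +0 new -> 24 infected

Answer: 7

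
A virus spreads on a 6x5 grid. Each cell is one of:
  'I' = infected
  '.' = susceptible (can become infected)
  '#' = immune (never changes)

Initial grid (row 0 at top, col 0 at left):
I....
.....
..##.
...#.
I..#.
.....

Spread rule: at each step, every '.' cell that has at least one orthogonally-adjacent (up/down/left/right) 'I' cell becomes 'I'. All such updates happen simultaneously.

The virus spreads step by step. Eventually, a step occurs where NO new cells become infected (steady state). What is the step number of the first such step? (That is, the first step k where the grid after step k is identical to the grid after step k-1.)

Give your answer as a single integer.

Answer: 8

Derivation:
Step 0 (initial): 2 infected
Step 1: +5 new -> 7 infected
Step 2: +6 new -> 13 infected
Step 3: +5 new -> 18 infected
Step 4: +3 new -> 21 infected
Step 5: +2 new -> 23 infected
Step 6: +2 new -> 25 infected
Step 7: +1 new -> 26 infected
Step 8: +0 new -> 26 infected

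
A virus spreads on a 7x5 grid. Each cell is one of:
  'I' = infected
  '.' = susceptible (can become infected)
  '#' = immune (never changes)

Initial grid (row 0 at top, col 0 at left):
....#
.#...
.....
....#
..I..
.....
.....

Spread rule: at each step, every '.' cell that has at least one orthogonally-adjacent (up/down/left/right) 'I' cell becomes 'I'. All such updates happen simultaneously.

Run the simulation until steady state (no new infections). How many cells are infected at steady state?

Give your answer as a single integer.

Answer: 32

Derivation:
Step 0 (initial): 1 infected
Step 1: +4 new -> 5 infected
Step 2: +8 new -> 13 infected
Step 3: +8 new -> 21 infected
Step 4: +6 new -> 27 infected
Step 5: +4 new -> 31 infected
Step 6: +1 new -> 32 infected
Step 7: +0 new -> 32 infected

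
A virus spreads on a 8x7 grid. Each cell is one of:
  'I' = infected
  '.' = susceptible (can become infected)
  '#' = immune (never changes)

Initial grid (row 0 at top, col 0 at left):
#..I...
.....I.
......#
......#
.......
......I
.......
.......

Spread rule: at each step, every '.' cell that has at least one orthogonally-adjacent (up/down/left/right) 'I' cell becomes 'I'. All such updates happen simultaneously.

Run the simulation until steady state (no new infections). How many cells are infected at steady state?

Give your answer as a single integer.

Answer: 53

Derivation:
Step 0 (initial): 3 infected
Step 1: +10 new -> 13 infected
Step 2: +10 new -> 23 infected
Step 3: +8 new -> 31 infected
Step 4: +7 new -> 38 infected
Step 5: +6 new -> 44 infected
Step 6: +5 new -> 49 infected
Step 7: +3 new -> 52 infected
Step 8: +1 new -> 53 infected
Step 9: +0 new -> 53 infected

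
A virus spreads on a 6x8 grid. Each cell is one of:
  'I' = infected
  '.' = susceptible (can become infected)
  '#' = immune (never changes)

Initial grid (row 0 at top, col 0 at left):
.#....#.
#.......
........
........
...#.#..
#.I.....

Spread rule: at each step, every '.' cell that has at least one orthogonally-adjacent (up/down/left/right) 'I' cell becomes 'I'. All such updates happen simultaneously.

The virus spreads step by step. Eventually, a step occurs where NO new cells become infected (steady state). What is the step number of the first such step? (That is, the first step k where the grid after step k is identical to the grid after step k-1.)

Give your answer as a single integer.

Answer: 11

Derivation:
Step 0 (initial): 1 infected
Step 1: +3 new -> 4 infected
Step 2: +3 new -> 7 infected
Step 3: +6 new -> 13 infected
Step 4: +6 new -> 19 infected
Step 5: +8 new -> 27 infected
Step 6: +5 new -> 32 infected
Step 7: +4 new -> 36 infected
Step 8: +3 new -> 39 infected
Step 9: +1 new -> 40 infected
Step 10: +1 new -> 41 infected
Step 11: +0 new -> 41 infected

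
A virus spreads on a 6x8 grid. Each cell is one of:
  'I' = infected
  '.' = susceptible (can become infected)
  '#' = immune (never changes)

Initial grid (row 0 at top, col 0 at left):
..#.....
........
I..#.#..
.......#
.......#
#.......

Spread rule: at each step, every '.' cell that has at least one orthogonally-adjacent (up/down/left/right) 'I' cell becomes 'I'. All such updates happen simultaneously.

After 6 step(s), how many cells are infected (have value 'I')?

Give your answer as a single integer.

Answer: 28

Derivation:
Step 0 (initial): 1 infected
Step 1: +3 new -> 4 infected
Step 2: +5 new -> 9 infected
Step 3: +4 new -> 13 infected
Step 4: +4 new -> 17 infected
Step 5: +5 new -> 22 infected
Step 6: +6 new -> 28 infected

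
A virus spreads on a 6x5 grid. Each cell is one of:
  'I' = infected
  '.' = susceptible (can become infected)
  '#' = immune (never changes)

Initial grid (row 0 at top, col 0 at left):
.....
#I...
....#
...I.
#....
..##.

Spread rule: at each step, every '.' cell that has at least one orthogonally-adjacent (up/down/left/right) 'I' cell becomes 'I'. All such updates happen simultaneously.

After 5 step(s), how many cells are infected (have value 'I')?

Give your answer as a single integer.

Step 0 (initial): 2 infected
Step 1: +7 new -> 9 infected
Step 2: +8 new -> 17 infected
Step 3: +5 new -> 22 infected
Step 4: +2 new -> 24 infected
Step 5: +1 new -> 25 infected

Answer: 25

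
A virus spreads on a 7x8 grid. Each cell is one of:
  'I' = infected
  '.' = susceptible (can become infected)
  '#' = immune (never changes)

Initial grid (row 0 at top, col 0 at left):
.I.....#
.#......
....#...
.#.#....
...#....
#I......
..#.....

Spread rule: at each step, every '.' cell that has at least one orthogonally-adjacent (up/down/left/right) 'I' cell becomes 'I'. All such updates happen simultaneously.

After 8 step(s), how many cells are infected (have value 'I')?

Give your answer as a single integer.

Step 0 (initial): 2 infected
Step 1: +5 new -> 7 infected
Step 2: +7 new -> 14 infected
Step 3: +8 new -> 22 infected
Step 4: +7 new -> 29 infected
Step 5: +6 new -> 35 infected
Step 6: +6 new -> 41 infected
Step 7: +5 new -> 46 infected
Step 8: +2 new -> 48 infected

Answer: 48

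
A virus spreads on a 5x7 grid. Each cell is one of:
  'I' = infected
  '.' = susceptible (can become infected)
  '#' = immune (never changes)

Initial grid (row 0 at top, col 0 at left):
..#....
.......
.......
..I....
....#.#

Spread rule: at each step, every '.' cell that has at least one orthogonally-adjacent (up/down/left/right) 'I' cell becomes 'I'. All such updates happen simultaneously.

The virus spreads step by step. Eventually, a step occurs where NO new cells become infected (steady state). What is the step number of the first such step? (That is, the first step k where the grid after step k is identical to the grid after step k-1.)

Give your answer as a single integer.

Answer: 8

Derivation:
Step 0 (initial): 1 infected
Step 1: +4 new -> 5 infected
Step 2: +7 new -> 12 infected
Step 3: +6 new -> 18 infected
Step 4: +7 new -> 25 infected
Step 5: +4 new -> 29 infected
Step 6: +2 new -> 31 infected
Step 7: +1 new -> 32 infected
Step 8: +0 new -> 32 infected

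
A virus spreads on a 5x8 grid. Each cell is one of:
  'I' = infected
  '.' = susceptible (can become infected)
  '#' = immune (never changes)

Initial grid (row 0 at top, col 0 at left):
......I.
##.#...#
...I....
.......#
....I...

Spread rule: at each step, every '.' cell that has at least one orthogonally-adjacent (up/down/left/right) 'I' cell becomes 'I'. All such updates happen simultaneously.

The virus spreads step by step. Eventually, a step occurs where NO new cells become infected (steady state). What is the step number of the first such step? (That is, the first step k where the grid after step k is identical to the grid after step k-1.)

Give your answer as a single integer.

Step 0 (initial): 3 infected
Step 1: +9 new -> 12 infected
Step 2: +11 new -> 23 infected
Step 3: +8 new -> 31 infected
Step 4: +3 new -> 34 infected
Step 5: +1 new -> 35 infected
Step 6: +0 new -> 35 infected

Answer: 6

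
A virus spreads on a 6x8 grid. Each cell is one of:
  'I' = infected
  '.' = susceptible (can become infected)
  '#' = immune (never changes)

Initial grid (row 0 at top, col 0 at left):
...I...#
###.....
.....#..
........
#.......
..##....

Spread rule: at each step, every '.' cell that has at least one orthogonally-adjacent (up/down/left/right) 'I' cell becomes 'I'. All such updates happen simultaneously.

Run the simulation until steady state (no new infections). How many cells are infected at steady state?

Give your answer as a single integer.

Step 0 (initial): 1 infected
Step 1: +3 new -> 4 infected
Step 2: +4 new -> 8 infected
Step 3: +6 new -> 14 infected
Step 4: +5 new -> 19 infected
Step 5: +7 new -> 26 infected
Step 6: +6 new -> 32 infected
Step 7: +4 new -> 36 infected
Step 8: +3 new -> 39 infected
Step 9: +1 new -> 40 infected
Step 10: +0 new -> 40 infected

Answer: 40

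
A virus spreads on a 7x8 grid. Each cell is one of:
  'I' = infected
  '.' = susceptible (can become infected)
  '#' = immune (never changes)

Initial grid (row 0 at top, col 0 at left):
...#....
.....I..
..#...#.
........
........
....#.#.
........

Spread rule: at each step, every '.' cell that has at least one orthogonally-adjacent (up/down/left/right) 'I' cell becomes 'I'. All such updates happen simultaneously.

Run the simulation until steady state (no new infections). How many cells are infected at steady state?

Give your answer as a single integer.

Answer: 51

Derivation:
Step 0 (initial): 1 infected
Step 1: +4 new -> 5 infected
Step 2: +6 new -> 11 infected
Step 3: +7 new -> 18 infected
Step 4: +7 new -> 25 infected
Step 5: +7 new -> 32 infected
Step 6: +8 new -> 40 infected
Step 7: +5 new -> 45 infected
Step 8: +3 new -> 48 infected
Step 9: +2 new -> 50 infected
Step 10: +1 new -> 51 infected
Step 11: +0 new -> 51 infected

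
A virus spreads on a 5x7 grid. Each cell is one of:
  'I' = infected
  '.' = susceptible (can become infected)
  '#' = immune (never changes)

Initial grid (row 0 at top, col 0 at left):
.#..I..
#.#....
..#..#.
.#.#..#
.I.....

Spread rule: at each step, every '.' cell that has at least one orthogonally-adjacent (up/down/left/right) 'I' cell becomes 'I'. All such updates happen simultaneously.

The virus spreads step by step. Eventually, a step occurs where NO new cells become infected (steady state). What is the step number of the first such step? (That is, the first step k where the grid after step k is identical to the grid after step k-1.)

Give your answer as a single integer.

Answer: 6

Derivation:
Step 0 (initial): 2 infected
Step 1: +5 new -> 7 infected
Step 2: +8 new -> 15 infected
Step 3: +5 new -> 20 infected
Step 4: +4 new -> 24 infected
Step 5: +2 new -> 26 infected
Step 6: +0 new -> 26 infected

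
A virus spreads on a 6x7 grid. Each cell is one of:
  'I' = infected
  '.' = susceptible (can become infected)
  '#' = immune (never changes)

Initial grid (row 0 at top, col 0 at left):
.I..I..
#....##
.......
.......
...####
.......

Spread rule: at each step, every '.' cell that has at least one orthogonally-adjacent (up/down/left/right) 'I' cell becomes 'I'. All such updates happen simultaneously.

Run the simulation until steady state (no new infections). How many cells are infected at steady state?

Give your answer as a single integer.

Answer: 35

Derivation:
Step 0 (initial): 2 infected
Step 1: +6 new -> 8 infected
Step 2: +5 new -> 13 infected
Step 3: +6 new -> 19 infected
Step 4: +6 new -> 25 infected
Step 5: +4 new -> 29 infected
Step 6: +2 new -> 31 infected
Step 7: +1 new -> 32 infected
Step 8: +1 new -> 33 infected
Step 9: +1 new -> 34 infected
Step 10: +1 new -> 35 infected
Step 11: +0 new -> 35 infected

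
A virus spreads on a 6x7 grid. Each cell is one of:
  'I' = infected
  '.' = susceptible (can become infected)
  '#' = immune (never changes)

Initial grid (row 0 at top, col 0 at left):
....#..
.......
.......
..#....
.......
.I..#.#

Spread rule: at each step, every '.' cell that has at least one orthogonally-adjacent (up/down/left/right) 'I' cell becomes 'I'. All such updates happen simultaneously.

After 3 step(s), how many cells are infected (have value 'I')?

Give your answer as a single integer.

Answer: 11

Derivation:
Step 0 (initial): 1 infected
Step 1: +3 new -> 4 infected
Step 2: +4 new -> 8 infected
Step 3: +3 new -> 11 infected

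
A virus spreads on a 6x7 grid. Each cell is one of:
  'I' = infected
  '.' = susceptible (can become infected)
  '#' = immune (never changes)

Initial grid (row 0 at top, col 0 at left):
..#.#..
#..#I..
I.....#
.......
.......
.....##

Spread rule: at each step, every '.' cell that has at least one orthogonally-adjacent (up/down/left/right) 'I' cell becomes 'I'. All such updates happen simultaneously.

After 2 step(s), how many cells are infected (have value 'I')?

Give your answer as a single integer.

Answer: 15

Derivation:
Step 0 (initial): 2 infected
Step 1: +4 new -> 6 infected
Step 2: +9 new -> 15 infected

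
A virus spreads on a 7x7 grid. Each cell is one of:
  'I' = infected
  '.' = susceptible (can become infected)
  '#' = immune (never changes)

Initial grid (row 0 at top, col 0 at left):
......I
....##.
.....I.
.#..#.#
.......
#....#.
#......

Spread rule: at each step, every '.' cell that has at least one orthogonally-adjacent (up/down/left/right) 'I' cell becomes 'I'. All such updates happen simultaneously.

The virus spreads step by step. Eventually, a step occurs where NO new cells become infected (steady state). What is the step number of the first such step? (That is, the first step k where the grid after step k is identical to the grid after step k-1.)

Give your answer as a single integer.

Answer: 9

Derivation:
Step 0 (initial): 2 infected
Step 1: +5 new -> 7 infected
Step 2: +3 new -> 10 infected
Step 3: +6 new -> 16 infected
Step 4: +7 new -> 23 infected
Step 5: +7 new -> 30 infected
Step 6: +7 new -> 37 infected
Step 7: +3 new -> 40 infected
Step 8: +1 new -> 41 infected
Step 9: +0 new -> 41 infected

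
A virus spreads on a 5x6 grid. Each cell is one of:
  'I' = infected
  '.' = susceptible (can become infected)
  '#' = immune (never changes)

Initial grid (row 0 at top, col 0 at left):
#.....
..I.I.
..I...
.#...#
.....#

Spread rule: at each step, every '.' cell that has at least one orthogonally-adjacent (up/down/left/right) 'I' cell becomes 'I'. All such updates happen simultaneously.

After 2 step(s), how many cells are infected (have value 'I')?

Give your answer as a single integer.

Step 0 (initial): 3 infected
Step 1: +9 new -> 12 infected
Step 2: +9 new -> 21 infected

Answer: 21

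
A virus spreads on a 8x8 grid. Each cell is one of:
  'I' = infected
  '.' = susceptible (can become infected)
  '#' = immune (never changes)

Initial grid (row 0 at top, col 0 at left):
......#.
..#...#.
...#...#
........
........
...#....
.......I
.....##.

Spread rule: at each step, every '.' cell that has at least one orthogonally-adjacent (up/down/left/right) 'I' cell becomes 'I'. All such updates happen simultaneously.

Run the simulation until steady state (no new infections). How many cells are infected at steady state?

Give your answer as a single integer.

Step 0 (initial): 1 infected
Step 1: +3 new -> 4 infected
Step 2: +3 new -> 7 infected
Step 3: +4 new -> 11 infected
Step 4: +5 new -> 16 infected
Step 5: +5 new -> 21 infected
Step 6: +6 new -> 27 infected
Step 7: +7 new -> 34 infected
Step 8: +6 new -> 40 infected
Step 9: +5 new -> 45 infected
Step 10: +3 new -> 48 infected
Step 11: +3 new -> 51 infected
Step 12: +2 new -> 53 infected
Step 13: +1 new -> 54 infected
Step 14: +0 new -> 54 infected

Answer: 54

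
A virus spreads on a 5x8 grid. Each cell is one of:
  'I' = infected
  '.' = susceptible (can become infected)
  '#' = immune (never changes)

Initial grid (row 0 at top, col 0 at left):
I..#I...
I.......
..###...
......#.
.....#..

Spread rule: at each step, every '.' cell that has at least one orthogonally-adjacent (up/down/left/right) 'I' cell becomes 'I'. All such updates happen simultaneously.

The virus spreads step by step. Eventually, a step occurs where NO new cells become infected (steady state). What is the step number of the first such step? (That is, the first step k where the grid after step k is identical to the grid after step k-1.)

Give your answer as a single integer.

Answer: 9

Derivation:
Step 0 (initial): 3 infected
Step 1: +5 new -> 8 infected
Step 2: +7 new -> 15 infected
Step 3: +5 new -> 20 infected
Step 4: +5 new -> 25 infected
Step 5: +4 new -> 29 infected
Step 6: +3 new -> 32 infected
Step 7: +1 new -> 33 infected
Step 8: +1 new -> 34 infected
Step 9: +0 new -> 34 infected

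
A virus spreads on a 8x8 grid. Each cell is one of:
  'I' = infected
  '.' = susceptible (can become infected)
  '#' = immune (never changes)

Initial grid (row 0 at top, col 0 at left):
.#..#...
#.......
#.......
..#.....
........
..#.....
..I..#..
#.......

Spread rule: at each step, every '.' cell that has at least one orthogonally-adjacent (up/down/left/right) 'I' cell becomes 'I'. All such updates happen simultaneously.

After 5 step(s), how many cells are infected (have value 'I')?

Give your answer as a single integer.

Answer: 29

Derivation:
Step 0 (initial): 1 infected
Step 1: +3 new -> 4 infected
Step 2: +6 new -> 10 infected
Step 3: +5 new -> 15 infected
Step 4: +7 new -> 22 infected
Step 5: +7 new -> 29 infected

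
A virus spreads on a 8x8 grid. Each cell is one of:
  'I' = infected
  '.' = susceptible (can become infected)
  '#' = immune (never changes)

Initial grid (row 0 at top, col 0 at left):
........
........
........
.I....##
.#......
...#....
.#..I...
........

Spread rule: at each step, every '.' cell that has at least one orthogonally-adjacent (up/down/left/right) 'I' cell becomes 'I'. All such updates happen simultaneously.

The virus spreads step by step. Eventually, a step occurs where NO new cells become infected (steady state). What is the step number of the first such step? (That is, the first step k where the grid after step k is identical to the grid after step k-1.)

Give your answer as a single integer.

Answer: 10

Derivation:
Step 0 (initial): 2 infected
Step 1: +7 new -> 9 infected
Step 2: +12 new -> 21 infected
Step 3: +13 new -> 34 infected
Step 4: +11 new -> 45 infected
Step 5: +5 new -> 50 infected
Step 6: +3 new -> 53 infected
Step 7: +3 new -> 56 infected
Step 8: +2 new -> 58 infected
Step 9: +1 new -> 59 infected
Step 10: +0 new -> 59 infected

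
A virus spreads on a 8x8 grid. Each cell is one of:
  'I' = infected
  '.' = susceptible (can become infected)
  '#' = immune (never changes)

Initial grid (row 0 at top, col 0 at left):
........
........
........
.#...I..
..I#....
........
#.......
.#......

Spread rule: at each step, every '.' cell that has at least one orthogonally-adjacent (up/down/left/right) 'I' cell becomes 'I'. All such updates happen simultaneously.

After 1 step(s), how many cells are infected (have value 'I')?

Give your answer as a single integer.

Step 0 (initial): 2 infected
Step 1: +7 new -> 9 infected

Answer: 9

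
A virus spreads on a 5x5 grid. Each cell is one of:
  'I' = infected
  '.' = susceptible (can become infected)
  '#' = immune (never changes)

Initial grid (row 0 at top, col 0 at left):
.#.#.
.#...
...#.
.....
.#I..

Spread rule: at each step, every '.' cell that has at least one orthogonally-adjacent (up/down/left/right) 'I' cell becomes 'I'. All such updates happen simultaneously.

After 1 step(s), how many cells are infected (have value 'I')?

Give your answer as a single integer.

Answer: 3

Derivation:
Step 0 (initial): 1 infected
Step 1: +2 new -> 3 infected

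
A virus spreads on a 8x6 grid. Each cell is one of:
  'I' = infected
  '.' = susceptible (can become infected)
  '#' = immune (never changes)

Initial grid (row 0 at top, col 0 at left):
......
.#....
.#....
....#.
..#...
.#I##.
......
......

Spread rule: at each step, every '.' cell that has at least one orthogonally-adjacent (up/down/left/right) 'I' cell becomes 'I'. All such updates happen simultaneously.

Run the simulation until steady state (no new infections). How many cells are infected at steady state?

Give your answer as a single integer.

Step 0 (initial): 1 infected
Step 1: +1 new -> 2 infected
Step 2: +3 new -> 5 infected
Step 3: +4 new -> 9 infected
Step 4: +4 new -> 13 infected
Step 5: +3 new -> 16 infected
Step 6: +3 new -> 19 infected
Step 7: +4 new -> 23 infected
Step 8: +4 new -> 27 infected
Step 9: +5 new -> 32 infected
Step 10: +5 new -> 37 infected
Step 11: +3 new -> 40 infected
Step 12: +1 new -> 41 infected
Step 13: +0 new -> 41 infected

Answer: 41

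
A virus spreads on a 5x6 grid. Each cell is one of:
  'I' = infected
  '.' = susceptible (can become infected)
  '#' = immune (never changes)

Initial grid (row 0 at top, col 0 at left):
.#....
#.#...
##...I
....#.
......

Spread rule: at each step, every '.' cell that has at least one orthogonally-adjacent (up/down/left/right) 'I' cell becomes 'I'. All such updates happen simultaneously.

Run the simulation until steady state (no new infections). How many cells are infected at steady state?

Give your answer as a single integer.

Answer: 22

Derivation:
Step 0 (initial): 1 infected
Step 1: +3 new -> 4 infected
Step 2: +4 new -> 8 infected
Step 3: +5 new -> 13 infected
Step 4: +3 new -> 16 infected
Step 5: +3 new -> 19 infected
Step 6: +2 new -> 21 infected
Step 7: +1 new -> 22 infected
Step 8: +0 new -> 22 infected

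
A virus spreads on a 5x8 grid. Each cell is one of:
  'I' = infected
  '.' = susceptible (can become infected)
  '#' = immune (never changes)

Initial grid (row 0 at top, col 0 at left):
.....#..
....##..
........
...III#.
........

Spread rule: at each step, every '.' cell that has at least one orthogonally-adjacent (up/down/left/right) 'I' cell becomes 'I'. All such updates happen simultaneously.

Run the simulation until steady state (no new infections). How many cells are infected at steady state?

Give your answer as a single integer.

Step 0 (initial): 3 infected
Step 1: +7 new -> 10 infected
Step 2: +6 new -> 16 infected
Step 3: +8 new -> 24 infected
Step 4: +8 new -> 32 infected
Step 5: +3 new -> 35 infected
Step 6: +1 new -> 36 infected
Step 7: +0 new -> 36 infected

Answer: 36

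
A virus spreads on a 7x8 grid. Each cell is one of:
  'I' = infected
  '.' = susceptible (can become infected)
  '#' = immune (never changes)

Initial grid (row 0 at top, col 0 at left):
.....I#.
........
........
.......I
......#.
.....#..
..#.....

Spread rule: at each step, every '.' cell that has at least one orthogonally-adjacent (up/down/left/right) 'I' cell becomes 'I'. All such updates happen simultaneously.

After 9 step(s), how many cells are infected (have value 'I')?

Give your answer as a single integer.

Step 0 (initial): 2 infected
Step 1: +5 new -> 7 infected
Step 2: +8 new -> 15 infected
Step 3: +8 new -> 23 infected
Step 4: +6 new -> 29 infected
Step 5: +7 new -> 36 infected
Step 6: +6 new -> 42 infected
Step 7: +5 new -> 47 infected
Step 8: +2 new -> 49 infected
Step 9: +2 new -> 51 infected

Answer: 51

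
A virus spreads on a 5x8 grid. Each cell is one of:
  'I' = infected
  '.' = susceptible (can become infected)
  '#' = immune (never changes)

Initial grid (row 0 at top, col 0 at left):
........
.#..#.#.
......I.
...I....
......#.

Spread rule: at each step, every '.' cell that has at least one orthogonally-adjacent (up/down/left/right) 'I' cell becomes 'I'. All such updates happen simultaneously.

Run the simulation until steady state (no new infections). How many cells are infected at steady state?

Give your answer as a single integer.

Answer: 36

Derivation:
Step 0 (initial): 2 infected
Step 1: +7 new -> 9 infected
Step 2: +10 new -> 19 infected
Step 3: +9 new -> 28 infected
Step 4: +5 new -> 33 infected
Step 5: +2 new -> 35 infected
Step 6: +1 new -> 36 infected
Step 7: +0 new -> 36 infected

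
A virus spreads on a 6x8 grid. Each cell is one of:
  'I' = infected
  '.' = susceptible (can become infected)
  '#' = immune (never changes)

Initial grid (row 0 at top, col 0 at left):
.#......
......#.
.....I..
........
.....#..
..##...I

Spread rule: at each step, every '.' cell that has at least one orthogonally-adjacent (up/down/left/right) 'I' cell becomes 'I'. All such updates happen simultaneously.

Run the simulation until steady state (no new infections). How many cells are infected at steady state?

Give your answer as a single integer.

Answer: 43

Derivation:
Step 0 (initial): 2 infected
Step 1: +6 new -> 8 infected
Step 2: +9 new -> 17 infected
Step 3: +8 new -> 25 infected
Step 4: +6 new -> 31 infected
Step 5: +5 new -> 36 infected
Step 6: +3 new -> 39 infected
Step 7: +3 new -> 42 infected
Step 8: +1 new -> 43 infected
Step 9: +0 new -> 43 infected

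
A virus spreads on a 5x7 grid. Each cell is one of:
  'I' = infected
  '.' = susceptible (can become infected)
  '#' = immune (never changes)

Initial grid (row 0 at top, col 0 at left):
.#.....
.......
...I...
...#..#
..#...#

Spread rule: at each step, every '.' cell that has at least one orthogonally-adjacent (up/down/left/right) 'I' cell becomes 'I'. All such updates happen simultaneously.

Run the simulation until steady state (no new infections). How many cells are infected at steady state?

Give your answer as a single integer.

Step 0 (initial): 1 infected
Step 1: +3 new -> 4 infected
Step 2: +7 new -> 11 infected
Step 3: +9 new -> 20 infected
Step 4: +7 new -> 27 infected
Step 5: +3 new -> 30 infected
Step 6: +0 new -> 30 infected

Answer: 30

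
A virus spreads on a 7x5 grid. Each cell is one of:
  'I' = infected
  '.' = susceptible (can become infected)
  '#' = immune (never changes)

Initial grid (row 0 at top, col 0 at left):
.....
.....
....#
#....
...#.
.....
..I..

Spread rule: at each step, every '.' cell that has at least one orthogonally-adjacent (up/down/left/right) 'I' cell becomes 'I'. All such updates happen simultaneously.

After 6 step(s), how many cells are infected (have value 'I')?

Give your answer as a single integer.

Step 0 (initial): 1 infected
Step 1: +3 new -> 4 infected
Step 2: +5 new -> 9 infected
Step 3: +4 new -> 13 infected
Step 4: +5 new -> 18 infected
Step 5: +4 new -> 22 infected
Step 6: +4 new -> 26 infected

Answer: 26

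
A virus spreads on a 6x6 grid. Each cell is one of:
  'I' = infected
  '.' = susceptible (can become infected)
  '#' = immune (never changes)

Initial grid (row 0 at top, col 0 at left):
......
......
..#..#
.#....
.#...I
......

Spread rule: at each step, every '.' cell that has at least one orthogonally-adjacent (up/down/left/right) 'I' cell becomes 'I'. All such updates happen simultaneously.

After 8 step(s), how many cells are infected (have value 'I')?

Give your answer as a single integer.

Answer: 30

Derivation:
Step 0 (initial): 1 infected
Step 1: +3 new -> 4 infected
Step 2: +3 new -> 7 infected
Step 3: +4 new -> 11 infected
Step 4: +4 new -> 15 infected
Step 5: +4 new -> 19 infected
Step 6: +4 new -> 23 infected
Step 7: +3 new -> 26 infected
Step 8: +4 new -> 30 infected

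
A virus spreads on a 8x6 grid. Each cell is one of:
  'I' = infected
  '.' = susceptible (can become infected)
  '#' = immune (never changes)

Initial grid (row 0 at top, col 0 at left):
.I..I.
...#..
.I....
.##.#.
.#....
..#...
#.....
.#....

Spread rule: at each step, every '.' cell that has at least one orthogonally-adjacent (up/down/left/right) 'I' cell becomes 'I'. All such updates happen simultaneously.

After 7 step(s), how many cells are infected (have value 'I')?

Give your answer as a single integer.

Step 0 (initial): 3 infected
Step 1: +8 new -> 11 infected
Step 2: +6 new -> 17 infected
Step 3: +3 new -> 20 infected
Step 4: +3 new -> 23 infected
Step 5: +5 new -> 28 infected
Step 6: +4 new -> 32 infected
Step 7: +4 new -> 36 infected

Answer: 36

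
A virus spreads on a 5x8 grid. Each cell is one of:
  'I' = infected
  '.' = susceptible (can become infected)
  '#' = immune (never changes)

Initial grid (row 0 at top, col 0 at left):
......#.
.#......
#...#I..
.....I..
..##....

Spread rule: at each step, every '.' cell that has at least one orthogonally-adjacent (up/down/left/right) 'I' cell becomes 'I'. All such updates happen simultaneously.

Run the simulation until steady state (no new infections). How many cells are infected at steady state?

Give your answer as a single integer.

Step 0 (initial): 2 infected
Step 1: +5 new -> 7 infected
Step 2: +8 new -> 15 infected
Step 3: +6 new -> 21 infected
Step 4: +5 new -> 26 infected
Step 5: +4 new -> 30 infected
Step 6: +2 new -> 32 infected
Step 7: +1 new -> 33 infected
Step 8: +1 new -> 34 infected
Step 9: +0 new -> 34 infected

Answer: 34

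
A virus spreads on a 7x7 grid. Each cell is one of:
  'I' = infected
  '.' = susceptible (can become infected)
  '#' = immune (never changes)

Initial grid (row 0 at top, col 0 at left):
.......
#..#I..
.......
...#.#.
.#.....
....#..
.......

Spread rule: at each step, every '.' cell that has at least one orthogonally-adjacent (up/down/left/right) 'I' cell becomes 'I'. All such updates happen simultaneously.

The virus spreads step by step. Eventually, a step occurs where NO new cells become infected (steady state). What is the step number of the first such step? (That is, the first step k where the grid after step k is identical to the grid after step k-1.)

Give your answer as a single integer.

Step 0 (initial): 1 infected
Step 1: +3 new -> 4 infected
Step 2: +6 new -> 10 infected
Step 3: +5 new -> 15 infected
Step 4: +7 new -> 22 infected
Step 5: +8 new -> 30 infected
Step 6: +5 new -> 35 infected
Step 7: +5 new -> 40 infected
Step 8: +2 new -> 42 infected
Step 9: +1 new -> 43 infected
Step 10: +0 new -> 43 infected

Answer: 10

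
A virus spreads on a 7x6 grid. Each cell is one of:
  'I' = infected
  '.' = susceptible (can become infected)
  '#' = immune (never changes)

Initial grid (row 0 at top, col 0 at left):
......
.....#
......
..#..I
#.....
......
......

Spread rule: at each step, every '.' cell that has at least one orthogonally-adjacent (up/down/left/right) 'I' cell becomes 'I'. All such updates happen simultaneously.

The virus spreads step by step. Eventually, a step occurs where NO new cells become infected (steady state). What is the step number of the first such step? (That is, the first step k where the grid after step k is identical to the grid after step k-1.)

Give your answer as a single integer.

Step 0 (initial): 1 infected
Step 1: +3 new -> 4 infected
Step 2: +4 new -> 8 infected
Step 3: +5 new -> 13 infected
Step 4: +6 new -> 19 infected
Step 5: +7 new -> 26 infected
Step 6: +6 new -> 32 infected
Step 7: +5 new -> 37 infected
Step 8: +2 new -> 39 infected
Step 9: +0 new -> 39 infected

Answer: 9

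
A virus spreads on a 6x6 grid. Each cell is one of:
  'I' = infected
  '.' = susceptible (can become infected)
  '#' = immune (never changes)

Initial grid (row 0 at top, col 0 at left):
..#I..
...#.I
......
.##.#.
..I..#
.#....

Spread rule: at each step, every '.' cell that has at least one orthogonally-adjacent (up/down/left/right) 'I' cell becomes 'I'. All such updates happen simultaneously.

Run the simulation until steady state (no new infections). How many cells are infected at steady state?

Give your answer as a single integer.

Step 0 (initial): 3 infected
Step 1: +7 new -> 10 infected
Step 2: +6 new -> 16 infected
Step 3: +4 new -> 20 infected
Step 4: +3 new -> 23 infected
Step 5: +3 new -> 26 infected
Step 6: +2 new -> 28 infected
Step 7: +1 new -> 29 infected
Step 8: +0 new -> 29 infected

Answer: 29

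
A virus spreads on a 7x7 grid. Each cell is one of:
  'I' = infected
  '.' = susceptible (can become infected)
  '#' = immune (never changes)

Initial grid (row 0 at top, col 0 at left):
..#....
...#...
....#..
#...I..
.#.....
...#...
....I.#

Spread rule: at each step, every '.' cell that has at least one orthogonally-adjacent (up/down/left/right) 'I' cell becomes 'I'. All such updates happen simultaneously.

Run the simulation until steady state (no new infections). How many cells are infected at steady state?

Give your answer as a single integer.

Step 0 (initial): 2 infected
Step 1: +6 new -> 8 infected
Step 2: +8 new -> 16 infected
Step 3: +9 new -> 25 infected
Step 4: +7 new -> 32 infected
Step 5: +5 new -> 37 infected
Step 6: +4 new -> 41 infected
Step 7: +1 new -> 42 infected
Step 8: +0 new -> 42 infected

Answer: 42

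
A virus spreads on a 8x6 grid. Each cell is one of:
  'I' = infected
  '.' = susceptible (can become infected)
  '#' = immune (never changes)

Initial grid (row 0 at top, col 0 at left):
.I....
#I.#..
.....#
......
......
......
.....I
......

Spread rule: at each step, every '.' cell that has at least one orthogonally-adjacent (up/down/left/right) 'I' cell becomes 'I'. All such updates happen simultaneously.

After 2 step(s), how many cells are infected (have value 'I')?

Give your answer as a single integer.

Step 0 (initial): 3 infected
Step 1: +7 new -> 10 infected
Step 2: +8 new -> 18 infected

Answer: 18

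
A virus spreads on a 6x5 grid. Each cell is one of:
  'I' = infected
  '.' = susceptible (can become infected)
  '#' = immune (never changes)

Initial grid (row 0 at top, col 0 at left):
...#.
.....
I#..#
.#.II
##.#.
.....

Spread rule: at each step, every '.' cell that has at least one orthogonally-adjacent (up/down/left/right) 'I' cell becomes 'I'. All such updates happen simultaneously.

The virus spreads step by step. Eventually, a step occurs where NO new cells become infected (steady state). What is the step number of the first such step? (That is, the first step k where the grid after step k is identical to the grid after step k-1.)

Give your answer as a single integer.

Answer: 6

Derivation:
Step 0 (initial): 3 infected
Step 1: +5 new -> 8 infected
Step 2: +6 new -> 14 infected
Step 3: +5 new -> 19 infected
Step 4: +3 new -> 22 infected
Step 5: +1 new -> 23 infected
Step 6: +0 new -> 23 infected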